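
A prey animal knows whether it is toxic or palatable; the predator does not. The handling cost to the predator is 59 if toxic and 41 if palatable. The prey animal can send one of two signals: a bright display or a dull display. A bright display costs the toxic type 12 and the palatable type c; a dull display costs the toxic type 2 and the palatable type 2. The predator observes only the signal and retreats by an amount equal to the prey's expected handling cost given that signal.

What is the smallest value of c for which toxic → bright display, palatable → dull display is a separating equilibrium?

20

Under separation: bright display → toxic (pays 59); dull display → palatable (pays 41).
Toxic: 59 − 12 = 47 ≥ 41 − 2 = 39. Holds regardless of c. ✓
Palatable: 41 − 2 ≥ 59 − c, so c ≥ 59 − 39 = 20.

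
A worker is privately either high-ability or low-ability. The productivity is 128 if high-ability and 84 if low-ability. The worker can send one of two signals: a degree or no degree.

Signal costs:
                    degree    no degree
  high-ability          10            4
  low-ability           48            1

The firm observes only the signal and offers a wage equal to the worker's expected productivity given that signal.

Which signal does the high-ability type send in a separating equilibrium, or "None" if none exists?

degree

Try high-ability → degree, low-ability → no degree:
  If types separate, degree earns payment 128 and no degree earns 84.
  High-ability: degree gives 128 − 10 = 118; no degree gives 84 − 4 = 80. No deviation. ✓
  Low-ability: no degree gives 84 − 1 = 83; degree gives 128 − 48 = 80. No deviation. ✓
Both hold — the high-ability type sends degree.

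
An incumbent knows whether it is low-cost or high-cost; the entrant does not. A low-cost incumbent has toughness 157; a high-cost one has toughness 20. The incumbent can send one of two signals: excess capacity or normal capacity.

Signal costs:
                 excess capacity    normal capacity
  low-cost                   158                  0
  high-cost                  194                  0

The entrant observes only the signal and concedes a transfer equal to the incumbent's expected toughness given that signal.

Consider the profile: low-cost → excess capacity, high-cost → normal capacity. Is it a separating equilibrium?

If types separate, excess capacity earns payment 157 and normal capacity earns 20.
Low-cost: excess capacity gives 157 − 158 = -1; normal capacity gives 20 − 0 = 20. Would deviate. ✗
High-cost: normal capacity gives 20 − 0 = 20; excess capacity gives 157 − 194 = -37. No deviation. ✓

No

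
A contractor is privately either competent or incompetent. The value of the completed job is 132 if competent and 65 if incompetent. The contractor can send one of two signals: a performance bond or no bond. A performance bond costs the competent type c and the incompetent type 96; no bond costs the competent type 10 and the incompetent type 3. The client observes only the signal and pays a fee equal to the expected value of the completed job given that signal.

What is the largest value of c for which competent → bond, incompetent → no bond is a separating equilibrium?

Under separation: bond → competent (pays 132); no bond → incompetent (pays 65).
Incompetent: 65 − 3 = 62 ≥ 132 − 96 = 36. Holds regardless of c. ✓
Competent: 132 − c ≥ 65 − 10, so c ≤ 132 − 55 = 77.

77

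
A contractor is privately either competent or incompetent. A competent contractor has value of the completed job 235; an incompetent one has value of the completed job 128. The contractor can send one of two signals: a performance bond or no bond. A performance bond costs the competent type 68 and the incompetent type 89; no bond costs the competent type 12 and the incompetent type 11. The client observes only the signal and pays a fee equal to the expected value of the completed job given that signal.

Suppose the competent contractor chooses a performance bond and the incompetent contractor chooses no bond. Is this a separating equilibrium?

If types separate, bond earns payment 235 and no bond earns 128.
Competent: bond gives 235 − 68 = 167; no bond gives 128 − 12 = 116. No deviation. ✓
Incompetent: no bond gives 128 − 11 = 117; bond gives 235 − 89 = 146. Would deviate. ✗

No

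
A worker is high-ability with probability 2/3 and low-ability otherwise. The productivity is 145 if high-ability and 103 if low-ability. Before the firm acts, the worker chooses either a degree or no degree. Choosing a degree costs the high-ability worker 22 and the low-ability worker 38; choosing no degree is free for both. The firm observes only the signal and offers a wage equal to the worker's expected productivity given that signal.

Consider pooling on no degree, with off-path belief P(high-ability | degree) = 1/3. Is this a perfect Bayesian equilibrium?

Yes

At the pooled signal (no degree) the firm holds the prior 2/3 and pays 2/3·145 + 1/3·103 = 131. Off-path (degree) belief 1/3 gives 1/3·145 + 2/3·103 = 117.
High-ability: no degree gives 131 − 0 = 131; degree gives 117 − 22 = 95. Stays. ✓
Low-ability: no degree gives 131 − 0 = 131; degree gives 117 − 38 = 79. Stays. ✓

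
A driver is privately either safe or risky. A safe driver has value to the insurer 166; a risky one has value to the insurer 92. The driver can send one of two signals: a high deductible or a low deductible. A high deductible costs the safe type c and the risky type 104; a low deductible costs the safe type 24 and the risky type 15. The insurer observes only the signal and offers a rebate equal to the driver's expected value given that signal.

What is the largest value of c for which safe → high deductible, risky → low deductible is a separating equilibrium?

98

Under separation: high deductible → safe (pays 166); low deductible → risky (pays 92).
Risky: 92 − 15 = 77 ≥ 166 − 104 = 62. Holds regardless of c. ✓
Safe: 166 − c ≥ 92 − 24, so c ≤ 166 − 68 = 98.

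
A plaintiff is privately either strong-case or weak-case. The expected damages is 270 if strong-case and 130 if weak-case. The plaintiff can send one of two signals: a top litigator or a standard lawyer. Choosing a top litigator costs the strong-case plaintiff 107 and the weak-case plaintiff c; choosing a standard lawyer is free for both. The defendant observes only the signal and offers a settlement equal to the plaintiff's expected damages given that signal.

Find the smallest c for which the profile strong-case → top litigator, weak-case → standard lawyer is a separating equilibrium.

140

Under separation: top litigator → strong-case (pays 270); standard lawyer → weak-case (pays 130).
Strong-case: 270 − 107 = 163 ≥ 130 − 0 = 130. Holds regardless of c. ✓
Weak-case: 130 − 0 ≥ 270 − c, so c ≥ 270 − 130 = 140.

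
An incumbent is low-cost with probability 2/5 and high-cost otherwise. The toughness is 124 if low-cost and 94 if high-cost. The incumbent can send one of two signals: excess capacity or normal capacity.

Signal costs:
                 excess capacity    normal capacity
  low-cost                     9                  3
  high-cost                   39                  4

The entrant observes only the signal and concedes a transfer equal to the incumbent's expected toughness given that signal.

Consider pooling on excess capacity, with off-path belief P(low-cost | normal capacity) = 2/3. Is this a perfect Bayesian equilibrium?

At the pooled signal (excess capacity) the entrant holds the prior 2/5 and pays 2/5·124 + 3/5·94 = 106. Off-path (normal capacity) belief 2/3 gives 2/3·124 + 1/3·94 = 114.
Low-cost: excess capacity gives 106 − 9 = 97; normal capacity gives 114 − 3 = 111. Deviates. ✗
High-cost: excess capacity gives 106 − 39 = 67; normal capacity gives 114 − 4 = 110. Deviates. ✗

No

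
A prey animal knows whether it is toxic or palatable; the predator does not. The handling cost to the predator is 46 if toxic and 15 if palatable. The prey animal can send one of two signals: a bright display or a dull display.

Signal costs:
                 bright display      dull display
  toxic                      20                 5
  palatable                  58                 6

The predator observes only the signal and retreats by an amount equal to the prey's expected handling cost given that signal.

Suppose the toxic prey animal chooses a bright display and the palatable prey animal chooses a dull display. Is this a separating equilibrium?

Yes

Under separation the predator infers type exactly: bright display → toxic (pays 46), dull display → palatable (pays 15).
Toxic: bright display gives 46 − 20 = 26; dull display gives 15 − 5 = 10. No deviation. ✓
Palatable: dull display gives 15 − 6 = 9; bright display gives 46 − 58 = -12. No deviation. ✓
Neither type gains from mimicking the other.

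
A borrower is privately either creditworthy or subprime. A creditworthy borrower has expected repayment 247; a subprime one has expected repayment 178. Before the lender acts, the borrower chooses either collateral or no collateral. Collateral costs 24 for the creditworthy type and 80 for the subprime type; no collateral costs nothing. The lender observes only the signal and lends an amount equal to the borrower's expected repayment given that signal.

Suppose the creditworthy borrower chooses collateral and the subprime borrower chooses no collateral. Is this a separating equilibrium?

Yes

If types separate, collateral earns payment 247 and no collateral earns 178.
Creditworthy: collateral gives 247 − 24 = 223; no collateral gives 178 − 0 = 178. No deviation. ✓
Subprime: no collateral gives 178 − 0 = 178; collateral gives 247 − 80 = 167. No deviation. ✓
Neither type gains from mimicking the other.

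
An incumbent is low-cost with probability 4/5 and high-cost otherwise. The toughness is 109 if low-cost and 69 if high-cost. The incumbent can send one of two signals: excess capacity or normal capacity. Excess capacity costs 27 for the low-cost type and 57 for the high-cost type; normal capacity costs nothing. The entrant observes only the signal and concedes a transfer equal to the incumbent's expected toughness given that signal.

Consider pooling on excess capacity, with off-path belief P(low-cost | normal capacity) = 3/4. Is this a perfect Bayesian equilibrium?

No

At the pooled signal (excess capacity) the entrant holds the prior 4/5 and pays 4/5·109 + 1/5·69 = 101. Off-path (normal capacity) belief 3/4 gives 3/4·109 + 1/4·69 = 99.
Low-cost: excess capacity gives 101 − 27 = 74; normal capacity gives 99 − 0 = 99. Deviates. ✗
High-cost: excess capacity gives 101 − 57 = 44; normal capacity gives 99 − 0 = 99. Deviates. ✗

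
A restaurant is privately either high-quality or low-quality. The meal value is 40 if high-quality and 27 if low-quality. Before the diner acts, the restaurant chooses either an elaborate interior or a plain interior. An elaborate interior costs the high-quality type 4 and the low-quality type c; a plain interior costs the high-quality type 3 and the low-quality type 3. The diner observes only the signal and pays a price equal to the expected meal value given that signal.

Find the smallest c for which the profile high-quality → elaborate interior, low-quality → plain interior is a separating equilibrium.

16

Under separation: elaborate interior → high-quality (pays 40); plain interior → low-quality (pays 27).
High-quality: 40 − 4 = 36 ≥ 27 − 3 = 24. Holds regardless of c. ✓
Low-quality: 27 − 3 ≥ 40 − c, so c ≥ 40 − 24 = 16.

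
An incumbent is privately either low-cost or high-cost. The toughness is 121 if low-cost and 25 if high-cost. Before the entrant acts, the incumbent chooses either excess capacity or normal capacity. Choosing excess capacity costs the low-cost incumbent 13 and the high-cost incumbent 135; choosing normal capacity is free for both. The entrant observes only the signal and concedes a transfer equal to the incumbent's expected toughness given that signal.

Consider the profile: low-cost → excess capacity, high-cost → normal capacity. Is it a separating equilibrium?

Under separation the entrant infers type exactly: excess capacity → low-cost (pays 121), normal capacity → high-cost (pays 25).
Low-cost: excess capacity gives 121 − 13 = 108; normal capacity gives 25 − 0 = 25. No deviation. ✓
High-cost: normal capacity gives 25 − 0 = 25; excess capacity gives 121 − 135 = -14. No deviation. ✓
Neither type gains from mimicking the other.

Yes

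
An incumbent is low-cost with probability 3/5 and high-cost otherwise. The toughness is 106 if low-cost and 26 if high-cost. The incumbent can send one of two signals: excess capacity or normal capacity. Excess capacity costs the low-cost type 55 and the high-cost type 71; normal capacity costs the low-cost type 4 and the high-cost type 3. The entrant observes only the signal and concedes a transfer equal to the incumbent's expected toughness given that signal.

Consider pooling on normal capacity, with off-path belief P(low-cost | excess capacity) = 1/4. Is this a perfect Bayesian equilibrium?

Yes

On the equilibrium path (normal capacity) the entrant holds the prior 3/5 and pays 3/5·106 + 2/5·26 = 74. Off-path (excess capacity) belief 1/4 gives 1/4·106 + 3/4·26 = 46.
Low-cost: normal capacity gives 74 − 4 = 70; excess capacity gives 46 − 55 = -9. Stays. ✓
High-cost: normal capacity gives 74 − 3 = 71; excess capacity gives 46 − 71 = -25. Stays. ✓
Beliefs are Bayes-consistent on-path and both types best-respond.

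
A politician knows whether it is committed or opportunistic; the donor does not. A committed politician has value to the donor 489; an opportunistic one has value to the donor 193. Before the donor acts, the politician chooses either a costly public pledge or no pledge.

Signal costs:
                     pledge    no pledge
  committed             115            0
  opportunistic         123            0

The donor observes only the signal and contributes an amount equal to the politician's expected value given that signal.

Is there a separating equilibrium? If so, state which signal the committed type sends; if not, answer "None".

Try committed → pledge, opportunistic → no pledge:
  Under separation the donor infers type exactly: pledge → committed (pays 489), no pledge → opportunistic (pays 193).
  Committed: pledge gives 489 − 115 = 374; no pledge gives 193 − 0 = 193. No deviation. ✓
  Opportunistic: no pledge gives 193 − 0 = 193; pledge gives 489 − 123 = 366. Would deviate. ✗
Try committed → no pledge, opportunistic → pledge:
  Under separation the donor infers type exactly: no pledge → committed (pays 489), pledge → opportunistic (pays 193).
  Committed: no pledge gives 489 − 0 = 489; pledge gives 193 − 115 = 78. No deviation. ✓
  Opportunistic: pledge gives 193 − 123 = 70; no pledge gives 489 − 0 = 489. Would deviate. ✗
Neither assignment is incentive-compatible.

None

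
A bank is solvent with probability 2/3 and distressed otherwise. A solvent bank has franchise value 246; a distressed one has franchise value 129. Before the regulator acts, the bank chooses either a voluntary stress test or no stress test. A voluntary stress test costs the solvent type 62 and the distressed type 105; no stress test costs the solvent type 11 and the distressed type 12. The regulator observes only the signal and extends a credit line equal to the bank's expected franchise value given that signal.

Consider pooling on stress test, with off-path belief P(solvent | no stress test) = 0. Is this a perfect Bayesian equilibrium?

On the equilibrium path (stress test) the regulator holds the prior 2/3 and pays 2/3·246 + 1/3·129 = 207. Off-path (no stress test) belief 0 gives 0·246 + 1·129 = 129.
Solvent: stress test gives 207 − 62 = 145; no stress test gives 129 − 11 = 118. Stays. ✓
Distressed: stress test gives 207 − 105 = 102; no stress test gives 129 − 12 = 117. Deviates. ✗

No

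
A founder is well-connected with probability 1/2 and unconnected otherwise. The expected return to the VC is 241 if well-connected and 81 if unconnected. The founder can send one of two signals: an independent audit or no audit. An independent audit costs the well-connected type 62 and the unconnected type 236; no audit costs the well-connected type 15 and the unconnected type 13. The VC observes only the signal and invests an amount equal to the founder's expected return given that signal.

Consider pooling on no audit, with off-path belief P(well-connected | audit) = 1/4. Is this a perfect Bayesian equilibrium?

At the pooled signal (no audit) the VC holds the prior 1/2 and pays 1/2·241 + 1/2·81 = 161. Off-path (audit) belief 1/4 gives 1/4·241 + 3/4·81 = 121.
Well-connected: no audit gives 161 − 15 = 146; audit gives 121 − 62 = 59. Stays. ✓
Unconnected: no audit gives 161 − 13 = 148; audit gives 121 − 236 = -115. Stays. ✓

Yes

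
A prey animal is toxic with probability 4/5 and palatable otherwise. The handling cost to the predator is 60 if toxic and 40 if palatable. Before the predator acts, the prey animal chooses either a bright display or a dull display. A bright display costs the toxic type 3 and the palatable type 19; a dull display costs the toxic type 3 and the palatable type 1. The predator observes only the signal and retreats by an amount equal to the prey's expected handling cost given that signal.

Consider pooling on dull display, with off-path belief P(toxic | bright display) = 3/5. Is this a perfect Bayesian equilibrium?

At the pooled signal (dull display) the predator holds the prior 4/5 and pays 4/5·60 + 1/5·40 = 56. Off-path (bright display) belief 3/5 gives 3/5·60 + 2/5·40 = 52.
Toxic: dull display gives 56 − 3 = 53; bright display gives 52 − 3 = 49. Stays. ✓
Palatable: dull display gives 56 − 1 = 55; bright display gives 52 − 19 = 33. Stays. ✓

Yes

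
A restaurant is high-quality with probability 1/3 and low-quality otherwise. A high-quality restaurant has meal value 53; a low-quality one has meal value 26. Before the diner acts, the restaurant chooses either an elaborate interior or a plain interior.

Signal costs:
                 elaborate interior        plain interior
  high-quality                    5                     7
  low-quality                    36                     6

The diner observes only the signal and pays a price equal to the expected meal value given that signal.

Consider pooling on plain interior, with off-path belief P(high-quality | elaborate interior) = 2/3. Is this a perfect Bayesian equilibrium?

No

At the pooled signal (plain interior) the diner holds the prior 1/3 and pays 1/3·53 + 2/3·26 = 35. Off-path (elaborate interior) belief 2/3 gives 2/3·53 + 1/3·26 = 44.
High-quality: plain interior gives 35 − 7 = 28; elaborate interior gives 44 − 5 = 39. Deviates. ✗
Low-quality: plain interior gives 35 − 6 = 29; elaborate interior gives 44 − 36 = 8. Stays. ✓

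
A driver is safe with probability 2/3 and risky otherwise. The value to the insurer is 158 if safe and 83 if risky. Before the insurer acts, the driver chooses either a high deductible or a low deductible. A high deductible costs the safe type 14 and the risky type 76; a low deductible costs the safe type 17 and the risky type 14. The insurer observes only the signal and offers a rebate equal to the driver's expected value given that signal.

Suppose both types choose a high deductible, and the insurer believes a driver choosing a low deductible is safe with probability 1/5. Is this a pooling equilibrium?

No

At the pooled signal (high deductible) the insurer holds the prior 2/3 and pays 2/3·158 + 1/3·83 = 133. Off-path (low deductible) belief 1/5 gives 1/5·158 + 4/5·83 = 98.
Safe: high deductible gives 133 − 14 = 119; low deductible gives 98 − 17 = 81. Stays. ✓
Risky: high deductible gives 133 − 76 = 57; low deductible gives 98 − 14 = 84. Deviates. ✗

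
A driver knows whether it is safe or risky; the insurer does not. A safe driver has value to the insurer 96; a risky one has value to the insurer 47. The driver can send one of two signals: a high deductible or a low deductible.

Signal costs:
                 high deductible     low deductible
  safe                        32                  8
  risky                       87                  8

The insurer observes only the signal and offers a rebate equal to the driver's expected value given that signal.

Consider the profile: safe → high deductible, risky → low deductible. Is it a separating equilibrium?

Yes

Under separation the insurer infers type exactly: high deductible → safe (pays 96), low deductible → risky (pays 47).
Safe: high deductible gives 96 − 32 = 64; low deductible gives 47 − 8 = 39. No deviation. ✓
Risky: low deductible gives 47 − 8 = 39; high deductible gives 96 − 87 = 9. No deviation. ✓
Neither type gains from mimicking the other.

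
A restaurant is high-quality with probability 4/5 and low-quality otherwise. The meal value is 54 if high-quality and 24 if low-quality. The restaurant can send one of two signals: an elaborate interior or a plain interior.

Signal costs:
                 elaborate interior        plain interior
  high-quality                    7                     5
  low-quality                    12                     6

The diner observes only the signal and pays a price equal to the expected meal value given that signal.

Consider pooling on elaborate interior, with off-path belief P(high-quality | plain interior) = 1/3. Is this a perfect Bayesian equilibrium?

Yes

On the equilibrium path (elaborate interior) the diner holds the prior 4/5 and pays 4/5·54 + 1/5·24 = 48. Off-path (plain interior) belief 1/3 gives 1/3·54 + 2/3·24 = 34.
High-quality: elaborate interior gives 48 − 7 = 41; plain interior gives 34 − 5 = 29. Stays. ✓
Low-quality: elaborate interior gives 48 − 12 = 36; plain interior gives 34 − 6 = 28. Stays. ✓
Beliefs are Bayes-consistent on-path and both types best-respond.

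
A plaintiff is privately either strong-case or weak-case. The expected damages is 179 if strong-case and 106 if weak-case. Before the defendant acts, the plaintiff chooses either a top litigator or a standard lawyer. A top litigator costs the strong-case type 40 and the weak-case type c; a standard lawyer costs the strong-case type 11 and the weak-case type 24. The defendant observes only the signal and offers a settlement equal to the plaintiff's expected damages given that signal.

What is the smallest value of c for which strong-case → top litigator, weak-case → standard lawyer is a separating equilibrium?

97

Under separation: top litigator → strong-case (pays 179); standard lawyer → weak-case (pays 106).
Strong-case: 179 − 40 = 139 ≥ 106 − 11 = 95. Holds regardless of c. ✓
Weak-case: 106 − 24 ≥ 179 − c, so c ≥ 179 − 82 = 97.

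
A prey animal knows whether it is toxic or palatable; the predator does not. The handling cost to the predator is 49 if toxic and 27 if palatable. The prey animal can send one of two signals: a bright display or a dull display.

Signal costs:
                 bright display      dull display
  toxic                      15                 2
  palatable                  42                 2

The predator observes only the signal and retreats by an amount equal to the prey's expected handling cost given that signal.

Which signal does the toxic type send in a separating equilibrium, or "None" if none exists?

Try toxic → bright display, palatable → dull display:
  If types separate, bright display earns payment 49 and dull display earns 27.
  Toxic: bright display gives 49 − 15 = 34; dull display gives 27 − 2 = 25. No deviation. ✓
  Palatable: dull display gives 27 − 2 = 25; bright display gives 49 − 42 = 7. No deviation. ✓
Both hold — the toxic type sends bright display.

bright display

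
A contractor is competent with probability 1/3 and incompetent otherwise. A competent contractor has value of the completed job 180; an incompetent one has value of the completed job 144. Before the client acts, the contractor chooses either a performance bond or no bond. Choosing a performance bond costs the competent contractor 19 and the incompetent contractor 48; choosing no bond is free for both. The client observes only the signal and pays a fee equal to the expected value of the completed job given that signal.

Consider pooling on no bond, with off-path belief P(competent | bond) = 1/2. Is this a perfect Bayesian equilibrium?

At the pooled signal (no bond) the client holds the prior 1/3 and pays 1/3·180 + 2/3·144 = 156. Off-path (bond) belief 1/2 gives 1/2·180 + 1/2·144 = 162.
Competent: no bond gives 156 − 0 = 156; bond gives 162 − 19 = 143. Stays. ✓
Incompetent: no bond gives 156 − 0 = 156; bond gives 162 − 48 = 114. Stays. ✓

Yes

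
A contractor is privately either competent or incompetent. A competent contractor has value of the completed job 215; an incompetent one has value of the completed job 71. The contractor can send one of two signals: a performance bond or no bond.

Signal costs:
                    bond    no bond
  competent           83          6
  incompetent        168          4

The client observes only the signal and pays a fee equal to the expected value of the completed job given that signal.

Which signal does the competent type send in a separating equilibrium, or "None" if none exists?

bond

Try competent → bond, incompetent → no bond:
  If types separate, bond earns payment 215 and no bond earns 71.
  Competent: bond gives 215 − 83 = 132; no bond gives 71 − 6 = 65. No deviation. ✓
  Incompetent: no bond gives 71 − 4 = 67; bond gives 215 − 168 = 47. No deviation. ✓
Both hold — the competent type sends bond.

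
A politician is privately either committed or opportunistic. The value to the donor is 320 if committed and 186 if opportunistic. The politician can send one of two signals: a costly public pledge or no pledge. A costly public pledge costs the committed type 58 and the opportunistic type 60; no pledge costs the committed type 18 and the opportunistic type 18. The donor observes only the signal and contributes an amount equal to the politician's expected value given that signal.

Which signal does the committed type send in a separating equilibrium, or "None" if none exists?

Try committed → pledge, opportunistic → no pledge:
  If types separate, pledge earns payment 320 and no pledge earns 186.
  Committed: pledge gives 320 − 58 = 262; no pledge gives 186 − 18 = 168. No deviation. ✓
  Opportunistic: no pledge gives 186 − 18 = 168; pledge gives 320 − 60 = 260. Would deviate. ✗
Try committed → no pledge, opportunistic → pledge:
  If types separate, no pledge earns payment 320 and pledge earns 186.
  Committed: no pledge gives 320 − 18 = 302; pledge gives 186 − 58 = 128. No deviation. ✓
  Opportunistic: pledge gives 186 − 60 = 126; no pledge gives 320 − 18 = 302. Would deviate. ✗
Neither assignment is incentive-compatible.

None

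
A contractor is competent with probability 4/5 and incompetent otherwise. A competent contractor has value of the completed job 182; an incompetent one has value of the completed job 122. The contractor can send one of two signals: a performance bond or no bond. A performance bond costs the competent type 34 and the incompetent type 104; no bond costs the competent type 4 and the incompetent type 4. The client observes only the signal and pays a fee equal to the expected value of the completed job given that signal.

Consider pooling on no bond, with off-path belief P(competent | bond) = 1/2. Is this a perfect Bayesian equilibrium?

Yes

On the equilibrium path (no bond) the client holds the prior 4/5 and pays 4/5·182 + 1/5·122 = 170. Off-path (bond) belief 1/2 gives 1/2·182 + 1/2·122 = 152.
Competent: no bond gives 170 − 4 = 166; bond gives 152 − 34 = 118. Stays. ✓
Incompetent: no bond gives 170 − 4 = 166; bond gives 152 − 104 = 48. Stays. ✓
Beliefs are Bayes-consistent on-path and both types best-respond.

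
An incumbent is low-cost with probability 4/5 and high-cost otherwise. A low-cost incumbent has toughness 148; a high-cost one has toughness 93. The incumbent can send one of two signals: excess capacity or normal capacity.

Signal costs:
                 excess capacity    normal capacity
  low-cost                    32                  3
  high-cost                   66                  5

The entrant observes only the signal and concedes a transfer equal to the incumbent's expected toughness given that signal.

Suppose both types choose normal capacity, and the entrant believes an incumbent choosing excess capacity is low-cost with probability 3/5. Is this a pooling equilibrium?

Yes

On the equilibrium path (normal capacity) the entrant holds the prior 4/5 and pays 4/5·148 + 1/5·93 = 137. Off-path (excess capacity) belief 3/5 gives 3/5·148 + 2/5·93 = 126.
Low-cost: normal capacity gives 137 − 3 = 134; excess capacity gives 126 − 32 = 94. Stays. ✓
High-cost: normal capacity gives 137 − 5 = 132; excess capacity gives 126 − 66 = 60. Stays. ✓
Beliefs are Bayes-consistent on-path and both types best-respond.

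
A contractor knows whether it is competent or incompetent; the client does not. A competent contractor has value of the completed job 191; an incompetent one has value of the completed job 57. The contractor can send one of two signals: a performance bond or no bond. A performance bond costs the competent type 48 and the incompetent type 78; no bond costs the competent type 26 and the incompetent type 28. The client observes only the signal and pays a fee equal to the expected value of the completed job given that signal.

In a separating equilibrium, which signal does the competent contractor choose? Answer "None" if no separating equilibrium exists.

None

Try competent → bond, incompetent → no bond:
  If types separate, bond earns payment 191 and no bond earns 57.
  Competent: bond gives 191 − 48 = 143; no bond gives 57 − 26 = 31. No deviation. ✓
  Incompetent: no bond gives 57 − 28 = 29; bond gives 191 − 78 = 113. Would deviate. ✗
Try competent → no bond, incompetent → bond:
  If types separate, no bond earns payment 191 and bond earns 57.
  Competent: no bond gives 191 − 26 = 165; bond gives 57 − 48 = 9. No deviation. ✓
  Incompetent: bond gives 57 − 78 = -21; no bond gives 191 − 28 = 163. Would deviate. ✗
Neither assignment is incentive-compatible.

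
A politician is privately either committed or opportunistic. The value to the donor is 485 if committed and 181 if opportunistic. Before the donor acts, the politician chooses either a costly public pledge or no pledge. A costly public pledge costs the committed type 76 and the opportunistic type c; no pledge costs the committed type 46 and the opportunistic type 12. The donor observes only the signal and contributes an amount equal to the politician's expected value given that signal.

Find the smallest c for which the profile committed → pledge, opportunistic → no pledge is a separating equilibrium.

316

Under separation: pledge → committed (pays 485); no pledge → opportunistic (pays 181).
Committed: 485 − 76 = 409 ≥ 181 − 46 = 135. Holds regardless of c. ✓
Opportunistic: 181 − 12 ≥ 485 − c, so c ≥ 485 − 169 = 316.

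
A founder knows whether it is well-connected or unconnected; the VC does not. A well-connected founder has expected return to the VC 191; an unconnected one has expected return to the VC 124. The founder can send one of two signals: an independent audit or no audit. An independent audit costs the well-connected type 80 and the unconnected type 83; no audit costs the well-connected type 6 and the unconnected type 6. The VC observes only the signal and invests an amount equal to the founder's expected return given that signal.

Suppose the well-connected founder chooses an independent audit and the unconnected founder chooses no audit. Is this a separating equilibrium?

No

If types separate, audit earns payment 191 and no audit earns 124.
Well-connected: audit gives 191 − 80 = 111; no audit gives 124 − 6 = 118. Would deviate. ✗
Unconnected: no audit gives 124 − 6 = 118; audit gives 191 − 83 = 108. No deviation. ✓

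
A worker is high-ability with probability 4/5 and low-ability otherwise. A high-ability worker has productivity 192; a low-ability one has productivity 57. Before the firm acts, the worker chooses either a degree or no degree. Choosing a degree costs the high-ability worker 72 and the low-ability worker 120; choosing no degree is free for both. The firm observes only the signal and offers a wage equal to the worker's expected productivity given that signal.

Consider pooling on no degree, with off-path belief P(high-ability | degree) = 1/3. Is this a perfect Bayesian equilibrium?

Yes

At the pooled signal (no degree) the firm holds the prior 4/5 and pays 4/5·192 + 1/5·57 = 165. Off-path (degree) belief 1/3 gives 1/3·192 + 2/3·57 = 102.
High-ability: no degree gives 165 − 0 = 165; degree gives 102 − 72 = 30. Stays. ✓
Low-ability: no degree gives 165 − 0 = 165; degree gives 102 − 120 = -18. Stays. ✓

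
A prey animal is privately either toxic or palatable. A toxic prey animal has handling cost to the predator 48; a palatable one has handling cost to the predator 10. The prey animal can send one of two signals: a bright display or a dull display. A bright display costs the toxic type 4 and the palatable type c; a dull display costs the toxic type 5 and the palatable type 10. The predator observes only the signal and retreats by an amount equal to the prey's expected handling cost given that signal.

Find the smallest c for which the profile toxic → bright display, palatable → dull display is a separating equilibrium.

Under separation: bright display → toxic (pays 48); dull display → palatable (pays 10).
Toxic: 48 − 4 = 44 ≥ 10 − 5 = 5. Holds regardless of c. ✓
Palatable: 10 − 10 ≥ 48 − c, so c ≥ 48 − 0 = 48.

48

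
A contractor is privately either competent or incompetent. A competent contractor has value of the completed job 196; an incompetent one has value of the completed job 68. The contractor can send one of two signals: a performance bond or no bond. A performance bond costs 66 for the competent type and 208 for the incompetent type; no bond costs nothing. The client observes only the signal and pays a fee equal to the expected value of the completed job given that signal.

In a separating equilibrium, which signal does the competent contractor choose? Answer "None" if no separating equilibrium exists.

Try competent → bond, incompetent → no bond:
  Under separation the client infers type exactly: bond → competent (pays 196), no bond → incompetent (pays 68).
  Competent: bond gives 196 − 66 = 130; no bond gives 68 − 0 = 68. No deviation. ✓
  Incompetent: no bond gives 68 − 0 = 68; bond gives 196 − 208 = -12. No deviation. ✓
Both hold — the competent type sends bond.

bond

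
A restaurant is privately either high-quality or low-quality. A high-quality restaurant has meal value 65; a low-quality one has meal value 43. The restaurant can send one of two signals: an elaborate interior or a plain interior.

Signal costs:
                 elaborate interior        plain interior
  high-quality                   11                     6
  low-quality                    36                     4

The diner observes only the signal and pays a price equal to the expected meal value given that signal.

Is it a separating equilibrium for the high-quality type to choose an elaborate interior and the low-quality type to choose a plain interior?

If types separate, elaborate interior earns payment 65 and plain interior earns 43.
High-quality: elaborate interior gives 65 − 11 = 54; plain interior gives 43 − 6 = 37. No deviation. ✓
Low-quality: plain interior gives 43 − 4 = 39; elaborate interior gives 65 − 36 = 29. No deviation. ✓
Neither type gains from mimicking the other.

Yes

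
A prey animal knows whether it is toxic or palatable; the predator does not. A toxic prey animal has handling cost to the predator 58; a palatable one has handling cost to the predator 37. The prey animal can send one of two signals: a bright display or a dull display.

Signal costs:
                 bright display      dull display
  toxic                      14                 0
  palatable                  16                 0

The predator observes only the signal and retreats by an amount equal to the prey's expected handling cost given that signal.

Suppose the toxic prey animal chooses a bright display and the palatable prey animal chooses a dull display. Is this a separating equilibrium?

No

If types separate, bright display earns payment 58 and dull display earns 37.
Toxic: bright display gives 58 − 14 = 44; dull display gives 37 − 0 = 37. No deviation. ✓
Palatable: dull display gives 37 − 0 = 37; bright display gives 58 − 16 = 42. Would deviate. ✗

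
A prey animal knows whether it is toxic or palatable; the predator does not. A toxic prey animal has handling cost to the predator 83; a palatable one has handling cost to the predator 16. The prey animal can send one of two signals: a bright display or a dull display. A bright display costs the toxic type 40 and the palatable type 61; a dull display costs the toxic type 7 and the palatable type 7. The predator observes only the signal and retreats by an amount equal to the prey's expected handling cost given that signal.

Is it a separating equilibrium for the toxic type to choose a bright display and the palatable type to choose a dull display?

No

If types separate, bright display earns payment 83 and dull display earns 16.
Toxic: bright display gives 83 − 40 = 43; dull display gives 16 − 7 = 9. No deviation. ✓
Palatable: dull display gives 16 − 7 = 9; bright display gives 83 − 61 = 22. Would deviate. ✗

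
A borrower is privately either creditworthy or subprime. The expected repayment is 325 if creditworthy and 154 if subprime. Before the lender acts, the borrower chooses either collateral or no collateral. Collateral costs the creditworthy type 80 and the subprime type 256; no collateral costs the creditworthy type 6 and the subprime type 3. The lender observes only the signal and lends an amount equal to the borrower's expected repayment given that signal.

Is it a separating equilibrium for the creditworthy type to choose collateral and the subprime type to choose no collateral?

Yes

Under separation the lender infers type exactly: collateral → creditworthy (pays 325), no collateral → subprime (pays 154).
Creditworthy: collateral gives 325 − 80 = 245; no collateral gives 154 − 6 = 148. No deviation. ✓
Subprime: no collateral gives 154 − 3 = 151; collateral gives 325 − 256 = 69. No deviation. ✓
Both incentive constraints hold.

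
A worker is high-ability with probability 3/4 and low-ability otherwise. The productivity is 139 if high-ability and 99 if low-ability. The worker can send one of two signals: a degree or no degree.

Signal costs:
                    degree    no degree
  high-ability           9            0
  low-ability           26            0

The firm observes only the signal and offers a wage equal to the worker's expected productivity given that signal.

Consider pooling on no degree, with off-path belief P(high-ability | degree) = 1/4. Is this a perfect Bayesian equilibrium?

Yes

At the pooled signal (no degree) the firm holds the prior 3/4 and pays 3/4·139 + 1/4·99 = 129. Off-path (degree) belief 1/4 gives 1/4·139 + 3/4·99 = 109.
High-ability: no degree gives 129 − 0 = 129; degree gives 109 − 9 = 100. Stays. ✓
Low-ability: no degree gives 129 − 0 = 129; degree gives 109 − 26 = 83. Stays. ✓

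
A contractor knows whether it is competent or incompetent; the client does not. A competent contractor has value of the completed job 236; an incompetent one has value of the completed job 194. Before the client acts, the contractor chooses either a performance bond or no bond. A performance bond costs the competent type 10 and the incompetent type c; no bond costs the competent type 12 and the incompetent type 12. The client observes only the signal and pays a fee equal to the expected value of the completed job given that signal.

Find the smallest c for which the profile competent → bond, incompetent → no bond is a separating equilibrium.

Under separation: bond → competent (pays 236); no bond → incompetent (pays 194).
Competent: 236 − 10 = 226 ≥ 194 − 12 = 182. Holds regardless of c. ✓
Incompetent: 194 − 12 ≥ 236 − c, so c ≥ 236 − 182 = 54.

54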